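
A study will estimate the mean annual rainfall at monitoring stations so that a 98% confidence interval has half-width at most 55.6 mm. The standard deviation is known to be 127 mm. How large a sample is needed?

For a mean, the margin of error is E = z·σ/√n, so n = (zσ/E)².
At 98% confidence, z = 2.326.
n = (2.326 × 127 / 55.6)² = 28.23
Round up: n = 29.

29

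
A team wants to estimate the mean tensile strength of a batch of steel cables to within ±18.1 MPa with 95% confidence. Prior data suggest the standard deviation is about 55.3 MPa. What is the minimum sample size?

36

For a mean, the margin of error is E = z·σ/√n, so n = (zσ/E)².
At 95% confidence, z = 1.960.
n = (1.960 × 55.3 / 18.1)² = 35.86
Round up: n = 36.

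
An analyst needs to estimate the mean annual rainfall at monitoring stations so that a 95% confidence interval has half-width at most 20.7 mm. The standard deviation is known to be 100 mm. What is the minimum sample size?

n = 90

For a mean, the margin of error is E = z·σ/√n, so n = (zσ/E)².
At 95% confidence, z = 1.960.
n = (1.960 × 100 / 20.7)² = 89.65
Round up: n = 90.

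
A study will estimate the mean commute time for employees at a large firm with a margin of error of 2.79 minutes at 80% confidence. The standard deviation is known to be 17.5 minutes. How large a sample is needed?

For a mean, the margin of error is E = z·σ/√n, so n = (zσ/E)².
At 80% confidence, z = 1.282.
n = (1.282 × 17.5 / 2.79)² = 64.66
Round up: n = 65.

65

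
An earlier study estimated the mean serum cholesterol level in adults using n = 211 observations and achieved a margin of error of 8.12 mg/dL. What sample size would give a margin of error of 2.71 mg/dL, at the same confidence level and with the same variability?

1895

Margin of error scales as 1/√n, so n₂ = n₁·(E₁/E₂)².
n₂ = 211 × (8.12/2.71)² = 211 × 8.978 = 1894.36
Round up: n₂ = 1895.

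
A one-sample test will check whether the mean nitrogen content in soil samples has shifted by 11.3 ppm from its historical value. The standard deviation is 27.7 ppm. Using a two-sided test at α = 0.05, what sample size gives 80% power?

n = 48

For a one-sample z-test, n = ((z_{α/2} + z_β)·σ/δ)².
z_{α/2} = 1.960 (two-sided α = 0.05); z_β = 0.842 (power 80% → β = 0.2).
n = (2.802 × 27.7 / 11.3)² = 47.18
Round up: n = 48.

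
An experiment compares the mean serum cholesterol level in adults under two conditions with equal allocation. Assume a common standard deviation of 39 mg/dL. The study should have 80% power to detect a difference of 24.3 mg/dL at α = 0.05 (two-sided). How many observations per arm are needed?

For two equal groups, n per group = 2·((z_{α/2} + z_β)·σ/δ)².
z_{α/2} = 1.960; z_β = 0.842 (power 80%).
n = 2 × (2.802 × 39 / 24.3)² = 2 × 20.22 = 40.44
Round up: n = 41 per group.

41 per group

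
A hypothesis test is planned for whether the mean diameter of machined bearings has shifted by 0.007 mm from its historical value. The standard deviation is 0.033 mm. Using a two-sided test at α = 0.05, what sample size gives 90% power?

For a one-sample z-test, n = ((z_{α/2} + z_β)·σ/δ)².
z_{α/2} = 1.960 (two-sided α = 0.05); z_β = 1.282 (power 90% → β = 0.1).
n = (3.242 × 0.033 / 0.007)² = 233.59
Round up: n = 234.

234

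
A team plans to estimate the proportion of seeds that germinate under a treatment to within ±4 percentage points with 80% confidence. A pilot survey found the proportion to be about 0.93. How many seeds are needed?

For a proportion with margin E = 0.04 at 80% confidence, z = 1.282.
n = p̂(1−p̂)(z/E)² = 0.93 × 0.07 × (1.282/0.04)² = 66.87
Round up: n = 67.

67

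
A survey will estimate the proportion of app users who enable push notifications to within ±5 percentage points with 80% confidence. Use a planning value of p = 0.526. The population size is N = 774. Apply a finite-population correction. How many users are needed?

136

For a proportion with margin E = 0.05 at 80% confidence, z = 1.282.
n = p̂(1−p̂)(z/E)² = 0.526 × 0.474 × (1.282/0.05)² = 163.91 — call this n₀.
Finite-population correction with N = 774: n = n₀ / (1 + (n₀−1)/N) = 163.91 / 1.21 = 135.46
Round up: n = 136.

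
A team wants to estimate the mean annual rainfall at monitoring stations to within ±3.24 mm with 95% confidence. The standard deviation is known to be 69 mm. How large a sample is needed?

n = 1743

For a mean, the margin of error is E = z·σ/√n, so n = (zσ/E)².
At 95% confidence, z = 1.960.
n = (1.960 × 69 / 3.24)² = 1742.29
Round up: n = 1743.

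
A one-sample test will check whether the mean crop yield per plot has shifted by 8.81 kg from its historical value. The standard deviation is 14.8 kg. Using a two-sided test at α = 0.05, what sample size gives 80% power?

For a one-sample z-test, n = ((z_{α/2} + z_β)·σ/δ)².
z_{α/2} = 1.960 (two-sided α = 0.05); z_β = 0.842 (power 80% → β = 0.2).
n = (2.802 × 14.8 / 8.81)² = 22.16
Round up: n = 23.

23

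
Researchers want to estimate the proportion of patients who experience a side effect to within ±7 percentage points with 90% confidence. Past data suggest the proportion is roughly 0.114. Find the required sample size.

For a proportion with margin E = 0.07 at 90% confidence, z = 1.645.
n = p̂(1−p̂)(z/E)² = 0.114 × 0.886 × (1.645/0.07)² = 55.78
Round up: n = 56.

56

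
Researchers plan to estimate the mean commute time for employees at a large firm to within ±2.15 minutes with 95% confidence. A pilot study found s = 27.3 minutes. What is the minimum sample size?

For a mean, the margin of error is E = z·σ/√n, so n = (zσ/E)².
At 95% confidence, z = 1.960.
n = (1.960 × 27.3 / 2.15)² = 619.38
Round up: n = 620.

620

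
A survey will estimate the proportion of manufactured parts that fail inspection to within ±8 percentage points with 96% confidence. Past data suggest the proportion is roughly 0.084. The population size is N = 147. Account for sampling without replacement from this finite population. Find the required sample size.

38

For a proportion with margin E = 0.08 at 96% confidence, z = 2.054.
n = p̂(1−p̂)(z/E)² = 0.084 × 0.916 × (2.054/0.08)² = 50.72 — call this n₀.
Finite-population correction with N = 147: n = n₀ / (1 + (n₀−1)/N) = 50.72 / 1.338 = 37.91
Round up: n = 38.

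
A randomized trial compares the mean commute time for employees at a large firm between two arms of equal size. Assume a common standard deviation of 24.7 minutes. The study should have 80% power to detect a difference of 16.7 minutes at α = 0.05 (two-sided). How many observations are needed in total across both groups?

70 total

For two equal groups, n per group = 2·((z_{α/2} + z_β)·σ/δ)².
z_{α/2} = 1.960; z_β = 0.842 (power 80%).
n = 2 × (2.802 × 24.7 / 16.7)² = 2 × 17.18 = 34.36
Round up: n = 35 per group.
Total across both groups: 2 × 35 = 70.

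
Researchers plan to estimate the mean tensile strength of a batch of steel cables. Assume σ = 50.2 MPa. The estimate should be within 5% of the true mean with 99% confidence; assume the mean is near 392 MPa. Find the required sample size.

n = 44

For a mean, the margin of error is E = z·σ/√n, so n = (zσ/E)².
At 99% confidence, z = 2.576.
E = 5% of 392 = 19.6 MPa.
n = (2.576 × 50.2 / 19.6)² = 43.53
Round up: n = 44.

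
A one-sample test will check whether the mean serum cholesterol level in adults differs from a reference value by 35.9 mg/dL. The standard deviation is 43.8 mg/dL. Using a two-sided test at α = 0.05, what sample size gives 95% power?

n = 20

For a one-sample z-test, n = ((z_{α/2} + z_β)·σ/δ)².
z_{α/2} = 1.960 (two-sided α = 0.05); z_β = 1.645 (power 95% → β = 0.05).
n = (3.605 × 43.8 / 35.9)² = 19.35
Round up: n = 20.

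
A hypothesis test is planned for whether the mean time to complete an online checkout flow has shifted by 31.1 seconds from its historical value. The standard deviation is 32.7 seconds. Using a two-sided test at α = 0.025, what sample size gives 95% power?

For a one-sample z-test, n = ((z_{α/2} + z_β)·σ/δ)².
z_{α/2} = 2.241 (two-sided α = 0.025); z_β = 1.645 (power 95% → β = 0.05).
n = (3.886 × 32.7 / 31.1)² = 16.69
Round up: n = 17.

17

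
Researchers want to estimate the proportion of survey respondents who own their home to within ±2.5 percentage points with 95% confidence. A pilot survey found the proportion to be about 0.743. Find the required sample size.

1174

For a proportion with margin E = 0.025 at 95% confidence, z = 1.960.
n = p̂(1−p̂)(z/E)² = 0.743 × 0.257 × (1.960/0.025)² = 1173.69
Round up: n = 1174.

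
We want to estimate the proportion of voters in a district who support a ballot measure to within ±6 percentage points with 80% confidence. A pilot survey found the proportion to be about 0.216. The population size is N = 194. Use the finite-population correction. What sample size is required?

56

For a proportion with margin E = 0.06 at 80% confidence, z = 1.282.
n = p̂(1−p̂)(z/E)² = 0.216 × 0.784 × (1.282/0.06)² = 77.31 — call this n₀.
Finite-population correction with N = 194: n = n₀ / (1 + (n₀−1)/N) = 77.31 / 1.393 = 55.50
Round up: n = 56.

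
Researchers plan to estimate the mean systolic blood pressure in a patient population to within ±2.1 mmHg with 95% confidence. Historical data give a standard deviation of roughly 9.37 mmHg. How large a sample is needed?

For a mean, the margin of error is E = z·σ/√n, so n = (zσ/E)².
At 95% confidence, z = 1.960.
n = (1.960 × 9.37 / 2.1)² = 76.48
Round up: n = 77.

77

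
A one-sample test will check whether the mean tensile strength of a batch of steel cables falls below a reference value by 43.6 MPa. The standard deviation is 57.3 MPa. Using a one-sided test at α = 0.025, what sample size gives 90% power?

For a one-sample z-test, n = ((z_α + z_β)·σ/δ)².
z_α = 1.960 (one-sided α = 0.025); z_β = 1.282 (power 90% → β = 0.1).
n = (3.242 × 57.3 / 43.6)² = 18.15
Round up: n = 19.

19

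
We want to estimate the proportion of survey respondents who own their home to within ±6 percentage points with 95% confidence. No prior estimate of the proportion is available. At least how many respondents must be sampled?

For a proportion with margin E = 0.06 at 95% confidence, z = 1.960.
With no prior estimate, use p = 0.5, which maximizes p(1−p) at 0.25.
n = 0.25 × (z/E)² = 0.25 × (1.960/0.06)² = 266.78
Round up: n = 267.

267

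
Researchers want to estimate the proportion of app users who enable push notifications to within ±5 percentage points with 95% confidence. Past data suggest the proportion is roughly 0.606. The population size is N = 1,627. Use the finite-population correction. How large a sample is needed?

For a proportion with margin E = 0.05 at 95% confidence, z = 1.960.
n = p̂(1−p̂)(z/E)² = 0.606 × 0.394 × (1.960/0.05)² = 366.89 — call this n₀.
Finite-population correction with N = 1,627: n = n₀ / (1 + (n₀−1)/N) = 366.89 / 1.225 = 299.50
Round up: n = 300.

300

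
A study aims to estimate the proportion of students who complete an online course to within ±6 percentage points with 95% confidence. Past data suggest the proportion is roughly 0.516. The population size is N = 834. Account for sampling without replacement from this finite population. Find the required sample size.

203

For a proportion with margin E = 0.06 at 95% confidence, z = 1.960.
n = p̂(1−p̂)(z/E)² = 0.516 × 0.484 × (1.960/0.06)² = 266.50 — call this n₀.
Finite-population correction with N = 834: n = n₀ / (1 + (n₀−1)/N) = 266.50 / 1.318 = 202.20
Round up: n = 203.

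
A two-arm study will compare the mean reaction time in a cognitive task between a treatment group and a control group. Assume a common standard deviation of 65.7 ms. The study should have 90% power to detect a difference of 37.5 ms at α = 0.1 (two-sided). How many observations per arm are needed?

53 per group

For two equal groups, n per group = 2·((z_{α/2} + z_β)·σ/δ)².
z_{α/2} = 1.645; z_β = 1.282 (power 90%).
n = 2 × (2.927 × 65.7 / 37.5)² = 2 × 26.30 = 52.60
Round up: n = 53 per group.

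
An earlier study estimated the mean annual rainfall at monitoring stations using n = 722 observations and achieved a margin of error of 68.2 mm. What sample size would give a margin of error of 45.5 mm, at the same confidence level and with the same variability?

Margin of error scales as 1/√n, so n₂ = n₁·(E₁/E₂)².
n₂ = 722 × (68.2/45.5)² = 722 × 2.247 = 1622.33
Round up: n₂ = 1623.

n = 1623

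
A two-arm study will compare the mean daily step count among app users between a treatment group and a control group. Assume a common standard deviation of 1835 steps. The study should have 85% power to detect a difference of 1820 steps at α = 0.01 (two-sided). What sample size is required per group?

27 per group

For two equal groups, n per group = 2·((z_{α/2} + z_β)·σ/δ)².
z_{α/2} = 2.576; z_β = 1.036 (power 85%).
n = 2 × (3.612 × 1835 / 1820)² = 2 × 13.26 = 26.52
Round up: n = 27 per group.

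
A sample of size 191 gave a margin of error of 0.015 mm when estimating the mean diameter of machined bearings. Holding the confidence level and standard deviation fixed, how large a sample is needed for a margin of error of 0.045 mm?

Margin of error scales as 1/√n, so n₂ = n₁·(E₁/E₂)².
n₂ = 191 × (0.015/0.045)² = 191 × 0.1111 = 21.22
Round up: n₂ = 22.

22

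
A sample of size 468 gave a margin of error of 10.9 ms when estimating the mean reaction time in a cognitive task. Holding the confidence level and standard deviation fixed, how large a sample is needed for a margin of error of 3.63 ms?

Margin of error scales as 1/√n, so n₂ = n₁·(E₁/E₂)².
n₂ = 468 × (10.9/3.63)² = 468 × 9.017 = 4219.96
Round up: n₂ = 4220.

4220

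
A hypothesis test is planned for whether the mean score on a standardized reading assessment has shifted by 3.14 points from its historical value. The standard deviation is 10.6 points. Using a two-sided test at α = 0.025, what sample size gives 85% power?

For a one-sample z-test, n = ((z_{α/2} + z_β)·σ/δ)².
z_{α/2} = 2.241 (two-sided α = 0.025); z_β = 1.036 (power 85% → β = 0.15).
n = (3.277 × 10.6 / 3.14)² = 122.38
Round up: n = 123.

123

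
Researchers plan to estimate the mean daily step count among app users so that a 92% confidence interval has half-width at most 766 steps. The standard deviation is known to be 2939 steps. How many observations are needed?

46

For a mean, the margin of error is E = z·σ/√n, so n = (zσ/E)².
At 92% confidence, z = 1.751.
n = (1.751 × 2939 / 766)² = 45.14
Round up: n = 46.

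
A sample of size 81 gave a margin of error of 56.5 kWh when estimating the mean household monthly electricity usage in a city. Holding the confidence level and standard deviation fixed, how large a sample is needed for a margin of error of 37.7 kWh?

Margin of error scales as 1/√n, so n₂ = n₁·(E₁/E₂)².
n₂ = 81 × (56.5/37.7)² = 81 × 2.246 = 181.93
Round up: n₂ = 182.

182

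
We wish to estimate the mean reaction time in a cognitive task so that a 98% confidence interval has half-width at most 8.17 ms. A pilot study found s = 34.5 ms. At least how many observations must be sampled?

For a mean, the margin of error is E = z·σ/√n, so n = (zσ/E)².
At 98% confidence, z = 2.326.
n = (2.326 × 34.5 / 8.17)² = 96.47
Round up: n = 97.

97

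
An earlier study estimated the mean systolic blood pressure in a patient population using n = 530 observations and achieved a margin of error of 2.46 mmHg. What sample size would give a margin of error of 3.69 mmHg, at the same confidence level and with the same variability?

236

Margin of error scales as 1/√n, so n₂ = n₁·(E₁/E₂)².
n₂ = 530 × (2.46/3.69)² = 530 × 0.4444 = 235.53
Round up: n₂ = 236.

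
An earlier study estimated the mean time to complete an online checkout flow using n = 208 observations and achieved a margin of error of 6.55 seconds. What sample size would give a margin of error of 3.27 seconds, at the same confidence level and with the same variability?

835

Margin of error scales as 1/√n, so n₂ = n₁·(E₁/E₂)².
n₂ = 208 × (6.55/3.27)² = 208 × 4.012 = 834.50
Round up: n₂ = 835.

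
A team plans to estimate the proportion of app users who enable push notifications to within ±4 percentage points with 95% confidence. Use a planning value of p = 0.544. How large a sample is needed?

596

For a proportion with margin E = 0.04 at 95% confidence, z = 1.960.
n = p̂(1−p̂)(z/E)² = 0.544 × 0.456 × (1.960/0.04)² = 595.60
Round up: n = 596.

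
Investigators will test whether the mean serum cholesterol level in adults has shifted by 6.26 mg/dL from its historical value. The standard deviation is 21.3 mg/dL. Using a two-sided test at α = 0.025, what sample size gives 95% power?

n = 175

For a one-sample z-test, n = ((z_{α/2} + z_β)·σ/δ)².
z_{α/2} = 2.241 (two-sided α = 0.025); z_β = 1.645 (power 95% → β = 0.05).
n = (3.886 × 21.3 / 6.26)² = 174.83
Round up: n = 175.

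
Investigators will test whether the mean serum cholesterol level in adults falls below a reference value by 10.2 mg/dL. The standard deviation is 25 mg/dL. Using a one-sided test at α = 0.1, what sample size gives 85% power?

For a one-sample z-test, n = ((z_α + z_β)·σ/δ)².
z_α = 1.282 (one-sided α = 0.1); z_β = 1.036 (power 85% → β = 0.15).
n = (2.318 × 25 / 10.2)² = 32.28
Round up: n = 33.

33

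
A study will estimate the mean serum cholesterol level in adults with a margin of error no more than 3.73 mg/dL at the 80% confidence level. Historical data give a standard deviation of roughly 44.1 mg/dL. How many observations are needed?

For a mean, the margin of error is E = z·σ/√n, so n = (zσ/E)².
At 80% confidence, z = 1.282.
n = (1.282 × 44.1 / 3.73)² = 229.74
Round up: n = 230.

n = 230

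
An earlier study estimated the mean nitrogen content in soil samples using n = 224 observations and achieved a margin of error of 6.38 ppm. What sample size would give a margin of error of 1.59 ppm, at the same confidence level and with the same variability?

Margin of error scales as 1/√n, so n₂ = n₁·(E₁/E₂)².
n₂ = 224 × (6.38/1.59)² = 224 × 16.1 = 3606.40
Round up: n₂ = 3607.

3607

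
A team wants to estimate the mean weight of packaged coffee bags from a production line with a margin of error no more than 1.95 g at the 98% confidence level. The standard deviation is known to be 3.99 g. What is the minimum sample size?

For a mean, the margin of error is E = z·σ/√n, so n = (zσ/E)².
At 98% confidence, z = 2.326.
n = (2.326 × 3.99 / 1.95)² = 22.65
Round up: n = 23.

23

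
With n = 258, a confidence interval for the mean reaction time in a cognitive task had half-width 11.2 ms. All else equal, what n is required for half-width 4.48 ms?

Margin of error scales as 1/√n, so n₂ = n₁·(E₁/E₂)².
n₂ = 258 × (11.2/4.48)² = 258 × 6.25 = 1612.50
Round up: n₂ = 1613.

1613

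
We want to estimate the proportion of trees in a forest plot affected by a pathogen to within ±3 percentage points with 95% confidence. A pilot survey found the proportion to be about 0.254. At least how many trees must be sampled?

n = 809

For a proportion with margin E = 0.03 at 95% confidence, z = 1.960.
n = p̂(1−p̂)(z/E)² = 0.254 × 0.746 × (1.960/0.03)² = 808.80
Round up: n = 809.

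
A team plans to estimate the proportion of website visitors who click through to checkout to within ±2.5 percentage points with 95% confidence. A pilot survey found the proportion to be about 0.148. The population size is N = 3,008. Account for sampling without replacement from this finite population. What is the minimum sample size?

617

For a proportion with margin E = 0.025 at 95% confidence, z = 1.960.
n = p̂(1−p̂)(z/E)² = 0.148 × 0.852 × (1.960/0.025)² = 775.06 — call this n₀.
Finite-population correction with N = 3,008: n = n₀ / (1 + (n₀−1)/N) = 775.06 / 1.257 = 616.60
Round up: n = 617.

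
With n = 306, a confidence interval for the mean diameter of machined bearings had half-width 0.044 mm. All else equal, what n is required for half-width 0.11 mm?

49

Margin of error scales as 1/√n, so n₂ = n₁·(E₁/E₂)².
n₂ = 306 × (0.044/0.11)² = 306 × 0.16 = 48.96
Round up: n₂ = 49.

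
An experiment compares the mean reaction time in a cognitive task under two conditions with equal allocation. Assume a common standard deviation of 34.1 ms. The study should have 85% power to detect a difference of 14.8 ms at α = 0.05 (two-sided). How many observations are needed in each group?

For two equal groups, n per group = 2·((z_{α/2} + z_β)·σ/δ)².
z_{α/2} = 1.960; z_β = 1.036 (power 85%).
n = 2 × (2.996 × 34.1 / 14.8)² = 2 × 47.65 = 95.30
Round up: n = 96 per group.

96 per group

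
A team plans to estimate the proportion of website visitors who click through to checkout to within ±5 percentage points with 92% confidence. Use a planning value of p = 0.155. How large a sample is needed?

161

For a proportion with margin E = 0.05 at 92% confidence, z = 1.751.
n = p̂(1−p̂)(z/E)² = 0.155 × 0.845 × (1.751/0.05)² = 160.63
Round up: n = 161.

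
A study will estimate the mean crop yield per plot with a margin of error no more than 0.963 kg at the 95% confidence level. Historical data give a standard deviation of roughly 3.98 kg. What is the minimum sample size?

66

For a mean, the margin of error is E = z·σ/√n, so n = (zσ/E)².
At 95% confidence, z = 1.960.
n = (1.960 × 3.98 / 0.963)² = 65.62
Round up: n = 66.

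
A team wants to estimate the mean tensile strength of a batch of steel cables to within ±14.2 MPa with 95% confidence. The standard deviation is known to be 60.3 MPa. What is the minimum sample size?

For a mean, the margin of error is E = z·σ/√n, so n = (zσ/E)².
At 95% confidence, z = 1.960.
n = (1.960 × 60.3 / 14.2)² = 69.27
Round up: n = 70.

n = 70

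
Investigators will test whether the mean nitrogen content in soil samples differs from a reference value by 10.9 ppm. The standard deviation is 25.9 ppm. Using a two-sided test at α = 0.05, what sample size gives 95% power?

For a one-sample z-test, n = ((z_{α/2} + z_β)·σ/δ)².
z_{α/2} = 1.960 (two-sided α = 0.05); z_β = 1.645 (power 95% → β = 0.05).
n = (3.605 × 25.9 / 10.9)² = 73.38
Round up: n = 74.

74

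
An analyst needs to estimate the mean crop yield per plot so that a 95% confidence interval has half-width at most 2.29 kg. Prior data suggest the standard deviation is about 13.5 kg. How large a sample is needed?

134

For a mean, the margin of error is E = z·σ/√n, so n = (zσ/E)².
At 95% confidence, z = 1.960.
n = (1.960 × 13.5 / 2.29)² = 133.51
Round up: n = 134.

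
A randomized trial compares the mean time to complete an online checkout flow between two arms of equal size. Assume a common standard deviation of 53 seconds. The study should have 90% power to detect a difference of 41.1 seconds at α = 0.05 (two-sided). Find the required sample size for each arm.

35 per group

For two equal groups, n per group = 2·((z_{α/2} + z_β)·σ/δ)².
z_{α/2} = 1.960; z_β = 1.282 (power 90%).
n = 2 × (3.242 × 53 / 41.1)² = 2 × 17.48 = 34.96
Round up: n = 35 per group.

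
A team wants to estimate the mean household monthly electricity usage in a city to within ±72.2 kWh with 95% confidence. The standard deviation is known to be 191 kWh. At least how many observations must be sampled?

27

For a mean, the margin of error is E = z·σ/√n, so n = (zσ/E)².
At 95% confidence, z = 1.960.
n = (1.960 × 191 / 72.2)² = 26.88
Round up: n = 27.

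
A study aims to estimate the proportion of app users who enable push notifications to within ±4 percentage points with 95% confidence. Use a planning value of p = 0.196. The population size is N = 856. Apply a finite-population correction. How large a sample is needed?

n = 263

For a proportion with margin E = 0.04 at 95% confidence, z = 1.960.
n = p̂(1−p̂)(z/E)² = 0.196 × 0.804 × (1.960/0.04)² = 378.36 — call this n₀.
Finite-population correction with N = 856: n = n₀ / (1 + (n₀−1)/N) = 378.36 / 1.441 = 262.57
Round up: n = 263.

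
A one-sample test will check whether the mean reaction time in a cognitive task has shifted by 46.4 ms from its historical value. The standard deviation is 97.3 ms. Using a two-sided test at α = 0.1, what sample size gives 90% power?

For a one-sample z-test, n = ((z_{α/2} + z_β)·σ/δ)².
z_{α/2} = 1.645 (two-sided α = 0.1); z_β = 1.282 (power 90% → β = 0.1).
n = (2.927 × 97.3 / 46.4)² = 37.67
Round up: n = 38.

38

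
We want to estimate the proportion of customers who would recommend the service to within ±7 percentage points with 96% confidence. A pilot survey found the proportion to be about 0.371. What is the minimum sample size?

For a proportion with margin E = 0.07 at 96% confidence, z = 2.054.
n = p̂(1−p̂)(z/E)² = 0.371 × 0.629 × (2.054/0.07)² = 200.92
Round up: n = 201.

201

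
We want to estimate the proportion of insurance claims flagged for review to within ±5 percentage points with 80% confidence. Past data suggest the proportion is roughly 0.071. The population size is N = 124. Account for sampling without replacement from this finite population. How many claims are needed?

33

For a proportion with margin E = 0.05 at 80% confidence, z = 1.282.
n = p̂(1−p̂)(z/E)² = 0.071 × 0.929 × (1.282/0.05)² = 43.36 — call this n₀.
Finite-population correction with N = 124: n = n₀ / (1 + (n₀−1)/N) = 43.36 / 1.342 = 32.31
Round up: n = 33.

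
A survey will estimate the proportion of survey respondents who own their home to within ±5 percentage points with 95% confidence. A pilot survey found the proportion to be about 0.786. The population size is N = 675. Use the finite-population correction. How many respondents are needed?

For a proportion with margin E = 0.05 at 95% confidence, z = 1.960.
n = p̂(1−p̂)(z/E)² = 0.786 × 0.214 × (1.960/0.05)² = 258.47 — call this n₀.
Finite-population correction with N = 675: n = n₀ / (1 + (n₀−1)/N) = 258.47 / 1.381 = 187.16
Round up: n = 188.

188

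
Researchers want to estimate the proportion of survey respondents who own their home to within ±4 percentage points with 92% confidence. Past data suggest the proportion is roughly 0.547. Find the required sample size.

475

For a proportion with margin E = 0.04 at 92% confidence, z = 1.751.
n = p̂(1−p̂)(z/E)² = 0.547 × 0.453 × (1.751/0.04)² = 474.83
Round up: n = 475.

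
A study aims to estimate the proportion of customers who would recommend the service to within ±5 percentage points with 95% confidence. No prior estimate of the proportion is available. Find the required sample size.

n = 385

For a proportion with margin E = 0.05 at 95% confidence, z = 1.960.
With no prior estimate, use p = 0.5, which maximizes p(1−p) at 0.25.
n = 0.25 × (z/E)² = 0.25 × (1.960/0.05)² = 384.16
Round up: n = 385.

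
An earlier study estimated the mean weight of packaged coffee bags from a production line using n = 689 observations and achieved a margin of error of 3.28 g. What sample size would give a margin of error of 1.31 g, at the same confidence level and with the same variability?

4320

Margin of error scales as 1/√n, so n₂ = n₁·(E₁/E₂)².
n₂ = 689 × (3.28/1.31)² = 689 × 6.269 = 4319.34
Round up: n₂ = 4320.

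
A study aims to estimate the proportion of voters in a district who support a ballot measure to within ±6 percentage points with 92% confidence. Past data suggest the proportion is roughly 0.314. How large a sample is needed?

For a proportion with margin E = 0.06 at 92% confidence, z = 1.751.
n = p̂(1−p̂)(z/E)² = 0.314 × 0.686 × (1.751/0.06)² = 183.45
Round up: n = 184.

n = 184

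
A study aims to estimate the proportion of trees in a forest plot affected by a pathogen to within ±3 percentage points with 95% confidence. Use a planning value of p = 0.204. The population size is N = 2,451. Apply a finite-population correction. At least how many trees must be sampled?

541

For a proportion with margin E = 0.03 at 95% confidence, z = 1.960.
n = p̂(1−p̂)(z/E)² = 0.204 × 0.796 × (1.960/0.03)² = 693.13 — call this n₀.
Finite-population correction with N = 2,451: n = n₀ / (1 + (n₀−1)/N) = 693.13 / 1.282 = 540.66
Round up: n = 541.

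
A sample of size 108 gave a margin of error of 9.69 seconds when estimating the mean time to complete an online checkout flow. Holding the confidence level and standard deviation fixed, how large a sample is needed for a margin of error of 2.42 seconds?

n = 1732

Margin of error scales as 1/√n, so n₂ = n₁·(E₁/E₂)².
n₂ = 108 × (9.69/2.42)² = 108 × 16.03 = 1731.24
Round up: n₂ = 1732.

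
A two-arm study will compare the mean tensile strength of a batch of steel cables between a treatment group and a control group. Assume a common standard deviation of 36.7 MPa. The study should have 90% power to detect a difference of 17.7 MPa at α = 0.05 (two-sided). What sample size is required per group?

91 per group

For two equal groups, n per group = 2·((z_{α/2} + z_β)·σ/δ)².
z_{α/2} = 1.960; z_β = 1.282 (power 90%).
n = 2 × (3.242 × 36.7 / 17.7)² = 2 × 45.19 = 90.38
Round up: n = 91 per group.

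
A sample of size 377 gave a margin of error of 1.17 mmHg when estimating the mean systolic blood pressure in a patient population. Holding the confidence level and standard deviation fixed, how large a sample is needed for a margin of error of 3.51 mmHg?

42

Margin of error scales as 1/√n, so n₂ = n₁·(E₁/E₂)².
n₂ = 377 × (1.17/3.51)² = 377 × 0.1111 = 41.88
Round up: n₂ = 42.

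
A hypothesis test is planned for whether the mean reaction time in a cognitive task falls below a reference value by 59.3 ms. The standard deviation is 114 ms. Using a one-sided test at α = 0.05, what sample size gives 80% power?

For a one-sample z-test, n = ((z_α + z_β)·σ/δ)².
z_α = 1.645 (one-sided α = 0.05); z_β = 0.842 (power 80% → β = 0.2).
n = (2.487 × 114 / 59.3)² = 22.86
Round up: n = 23.

23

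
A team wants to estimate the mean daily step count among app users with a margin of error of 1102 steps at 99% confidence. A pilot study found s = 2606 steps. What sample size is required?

For a mean, the margin of error is E = z·σ/√n, so n = (zσ/E)².
At 99% confidence, z = 2.576.
n = (2.576 × 2606 / 1102)² = 37.11
Round up: n = 38.

38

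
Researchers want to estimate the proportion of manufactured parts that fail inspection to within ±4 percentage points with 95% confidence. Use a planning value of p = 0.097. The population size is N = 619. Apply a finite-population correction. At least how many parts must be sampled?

158

For a proportion with margin E = 0.04 at 95% confidence, z = 1.960.
n = p̂(1−p̂)(z/E)² = 0.097 × 0.903 × (1.960/0.04)² = 210.31 — call this n₀.
Finite-population correction with N = 619: n = n₀ / (1 + (n₀−1)/N) = 210.31 / 1.338 = 157.18
Round up: n = 158.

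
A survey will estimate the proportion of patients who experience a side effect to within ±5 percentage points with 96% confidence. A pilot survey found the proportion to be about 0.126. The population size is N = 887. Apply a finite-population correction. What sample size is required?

For a proportion with margin E = 0.05 at 96% confidence, z = 2.054.
n = p̂(1−p̂)(z/E)² = 0.126 × 0.874 × (2.054/0.05)² = 185.84 — call this n₀.
Finite-population correction with N = 887: n = n₀ / (1 + (n₀−1)/N) = 185.84 / 1.208 = 153.84
Round up: n = 154.

154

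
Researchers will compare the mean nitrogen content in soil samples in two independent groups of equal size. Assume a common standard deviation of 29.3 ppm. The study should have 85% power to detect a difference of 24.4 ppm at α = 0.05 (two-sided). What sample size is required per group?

26 per group

For two equal groups, n per group = 2·((z_{α/2} + z_β)·σ/δ)².
z_{α/2} = 1.960; z_β = 1.036 (power 85%).
n = 2 × (2.996 × 29.3 / 24.4)² = 2 × 12.94 = 25.88
Round up: n = 26 per group.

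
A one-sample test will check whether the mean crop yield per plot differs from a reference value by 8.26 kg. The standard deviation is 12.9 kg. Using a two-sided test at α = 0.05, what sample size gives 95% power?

n = 32

For a one-sample z-test, n = ((z_{α/2} + z_β)·σ/δ)².
z_{α/2} = 1.960 (two-sided α = 0.05); z_β = 1.645 (power 95% → β = 0.05).
n = (3.605 × 12.9 / 8.26)² = 31.70
Round up: n = 32.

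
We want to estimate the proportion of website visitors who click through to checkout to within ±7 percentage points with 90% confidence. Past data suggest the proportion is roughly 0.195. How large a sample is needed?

n = 87

For a proportion with margin E = 0.07 at 90% confidence, z = 1.645.
n = p̂(1−p̂)(z/E)² = 0.195 × 0.805 × (1.645/0.07)² = 86.69
Round up: n = 87.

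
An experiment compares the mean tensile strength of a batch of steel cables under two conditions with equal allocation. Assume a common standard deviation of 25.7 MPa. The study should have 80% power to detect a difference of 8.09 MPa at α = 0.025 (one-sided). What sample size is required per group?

159 per group

For two equal groups, n per group = 2·((z_α + z_β)·σ/δ)².
z_α = 1.960; z_β = 0.842 (power 80%).
n = 2 × (2.802 × 25.7 / 8.09)² = 2 × 79.23 = 158.46
Round up: n = 159 per group.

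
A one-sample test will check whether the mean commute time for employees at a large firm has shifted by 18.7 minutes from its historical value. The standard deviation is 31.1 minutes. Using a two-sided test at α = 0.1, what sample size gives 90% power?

For a one-sample z-test, n = ((z_{α/2} + z_β)·σ/δ)².
z_{α/2} = 1.645 (two-sided α = 0.1); z_β = 1.282 (power 90% → β = 0.1).
n = (2.927 × 31.1 / 18.7)² = 23.70
Round up: n = 24.

24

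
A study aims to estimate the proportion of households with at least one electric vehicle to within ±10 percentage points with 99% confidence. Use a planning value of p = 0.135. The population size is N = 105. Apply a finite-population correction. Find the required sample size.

For a proportion with margin E = 0.1 at 99% confidence, z = 2.576.
n = p̂(1−p̂)(z/E)² = 0.135 × 0.865 × (2.576/0.1)² = 77.49 — call this n₀.
Finite-population correction with N = 105: n = n₀ / (1 + (n₀−1)/N) = 77.49 / 1.728 = 44.84
Round up: n = 45.

45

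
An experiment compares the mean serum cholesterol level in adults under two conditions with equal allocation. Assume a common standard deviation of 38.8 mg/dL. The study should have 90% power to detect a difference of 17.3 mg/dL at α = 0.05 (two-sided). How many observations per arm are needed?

106 per group

For two equal groups, n per group = 2·((z_{α/2} + z_β)·σ/δ)².
z_{α/2} = 1.960; z_β = 1.282 (power 90%).
n = 2 × (3.242 × 38.8 / 17.3)² = 2 × 52.87 = 105.74
Round up: n = 106 per group.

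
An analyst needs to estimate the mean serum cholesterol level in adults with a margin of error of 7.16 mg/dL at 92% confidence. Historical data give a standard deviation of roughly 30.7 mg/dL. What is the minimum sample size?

57

For a mean, the margin of error is E = z·σ/√n, so n = (zσ/E)².
At 92% confidence, z = 1.751.
n = (1.751 × 30.7 / 7.16)² = 56.37
Round up: n = 57.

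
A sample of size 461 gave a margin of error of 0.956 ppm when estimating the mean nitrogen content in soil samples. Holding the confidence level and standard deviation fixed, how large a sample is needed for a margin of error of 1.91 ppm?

116

Margin of error scales as 1/√n, so n₂ = n₁·(E₁/E₂)².
n₂ = 461 × (0.956/1.91)² = 461 × 0.2505 = 115.48
Round up: n₂ = 116.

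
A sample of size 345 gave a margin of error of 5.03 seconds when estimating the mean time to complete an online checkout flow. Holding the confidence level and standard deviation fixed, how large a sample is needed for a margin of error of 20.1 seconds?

Margin of error scales as 1/√n, so n₂ = n₁·(E₁/E₂)².
n₂ = 345 × (5.03/20.1)² = 345 × 0.06262 = 21.60
Round up: n₂ = 22.

22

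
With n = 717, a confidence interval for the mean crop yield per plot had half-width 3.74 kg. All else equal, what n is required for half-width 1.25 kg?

Margin of error scales as 1/√n, so n₂ = n₁·(E₁/E₂)².
n₂ = 717 × (3.74/1.25)² = 717 × 8.952 = 6418.58
Round up: n₂ = 6419.

n = 6419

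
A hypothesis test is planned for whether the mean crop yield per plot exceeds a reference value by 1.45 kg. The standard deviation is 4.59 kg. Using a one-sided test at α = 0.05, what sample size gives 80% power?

n = 62

For a one-sample z-test, n = ((z_α + z_β)·σ/δ)².
z_α = 1.645 (one-sided α = 0.05); z_β = 0.842 (power 80% → β = 0.2).
n = (2.487 × 4.59 / 1.45)² = 61.98
Round up: n = 62.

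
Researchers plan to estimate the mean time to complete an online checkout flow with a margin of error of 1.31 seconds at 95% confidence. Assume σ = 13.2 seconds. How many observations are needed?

For a mean, the margin of error is E = z·σ/√n, so n = (zσ/E)².
At 95% confidence, z = 1.960.
n = (1.960 × 13.2 / 1.31)² = 390.05
Round up: n = 391.

391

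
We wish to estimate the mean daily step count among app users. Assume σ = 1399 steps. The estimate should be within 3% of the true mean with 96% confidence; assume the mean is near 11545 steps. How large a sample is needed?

For a mean, the margin of error is E = z·σ/√n, so n = (zσ/E)².
At 96% confidence, z = 2.054.
E = 3% of 11545 = 346.4 steps.
n = (2.054 × 1399 / 346.4)² = 68.83
Round up: n = 69.

n = 69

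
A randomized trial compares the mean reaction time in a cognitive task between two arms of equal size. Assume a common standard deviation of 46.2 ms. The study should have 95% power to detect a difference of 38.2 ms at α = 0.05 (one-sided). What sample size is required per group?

32 per group

For two equal groups, n per group = 2·((z_α + z_β)·σ/δ)².
z_α = 1.645; z_β = 1.645 (power 95%).
n = 2 × (3.290 × 46.2 / 38.2)² = 2 × 15.83 = 31.66
Round up: n = 32 per group.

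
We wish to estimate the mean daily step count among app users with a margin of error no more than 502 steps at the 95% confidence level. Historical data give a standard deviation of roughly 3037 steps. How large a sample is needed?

For a mean, the margin of error is E = z·σ/√n, so n = (zσ/E)².
At 95% confidence, z = 1.960.
n = (1.960 × 3037 / 502)² = 140.60
Round up: n = 141.

141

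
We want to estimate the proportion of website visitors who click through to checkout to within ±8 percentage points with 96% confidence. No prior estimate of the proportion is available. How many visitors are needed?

165

For a proportion with margin E = 0.08 at 96% confidence, z = 2.054.
With no prior estimate, use p = 0.5, which maximizes p(1−p) at 0.25.
n = 0.25 × (z/E)² = 0.25 × (2.054/0.08)² = 164.80
Round up: n = 165.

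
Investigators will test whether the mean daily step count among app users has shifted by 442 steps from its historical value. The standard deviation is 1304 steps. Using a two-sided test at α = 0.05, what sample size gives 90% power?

For a one-sample z-test, n = ((z_{α/2} + z_β)·σ/δ)².
z_{α/2} = 1.960 (two-sided α = 0.05); z_β = 1.282 (power 90% → β = 0.1).
n = (3.242 × 1304 / 442)² = 91.48
Round up: n = 92.

n = 92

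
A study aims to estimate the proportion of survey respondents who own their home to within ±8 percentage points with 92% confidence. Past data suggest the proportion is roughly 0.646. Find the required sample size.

n = 110

For a proportion with margin E = 0.08 at 92% confidence, z = 1.751.
n = p̂(1−p̂)(z/E)² = 0.646 × 0.354 × (1.751/0.08)² = 109.55
Round up: n = 110.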